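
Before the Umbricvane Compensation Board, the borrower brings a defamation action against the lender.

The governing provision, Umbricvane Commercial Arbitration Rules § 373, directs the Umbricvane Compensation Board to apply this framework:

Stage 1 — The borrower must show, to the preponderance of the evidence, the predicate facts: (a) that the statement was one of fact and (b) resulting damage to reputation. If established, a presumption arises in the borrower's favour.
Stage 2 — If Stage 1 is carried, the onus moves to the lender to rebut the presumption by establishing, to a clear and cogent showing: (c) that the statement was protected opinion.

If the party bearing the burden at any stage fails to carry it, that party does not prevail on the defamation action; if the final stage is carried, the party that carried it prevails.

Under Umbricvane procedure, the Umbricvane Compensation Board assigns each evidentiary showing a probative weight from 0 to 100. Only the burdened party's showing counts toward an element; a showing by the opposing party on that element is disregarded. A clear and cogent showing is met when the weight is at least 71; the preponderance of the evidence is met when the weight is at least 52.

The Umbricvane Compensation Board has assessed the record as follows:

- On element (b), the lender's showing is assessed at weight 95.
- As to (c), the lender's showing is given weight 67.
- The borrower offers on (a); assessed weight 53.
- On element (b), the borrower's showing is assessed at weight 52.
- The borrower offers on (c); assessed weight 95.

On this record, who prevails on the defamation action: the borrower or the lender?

borrower

At Stage 1 the borrower must meet the preponderance of the evidence (weight is at least 52): on (a) the weight is 53, ≥ 52, so (a) meets the standard; on (b) the weight is 52 (the lender's 95 is given no effect), which does reach 52, so (b) meets the standard.
  Stage 1 is satisfied; the onus moves to the lender.
At Stage 2 the lender must meet a clear and cogent showing (weight is at least 71): on (c) the weight is 67 (the borrower's 95 is given no effect), which does not reach 71, so (c) does not meet the standard.
  The lender does not carry Stage 2.
So the borrower prevails.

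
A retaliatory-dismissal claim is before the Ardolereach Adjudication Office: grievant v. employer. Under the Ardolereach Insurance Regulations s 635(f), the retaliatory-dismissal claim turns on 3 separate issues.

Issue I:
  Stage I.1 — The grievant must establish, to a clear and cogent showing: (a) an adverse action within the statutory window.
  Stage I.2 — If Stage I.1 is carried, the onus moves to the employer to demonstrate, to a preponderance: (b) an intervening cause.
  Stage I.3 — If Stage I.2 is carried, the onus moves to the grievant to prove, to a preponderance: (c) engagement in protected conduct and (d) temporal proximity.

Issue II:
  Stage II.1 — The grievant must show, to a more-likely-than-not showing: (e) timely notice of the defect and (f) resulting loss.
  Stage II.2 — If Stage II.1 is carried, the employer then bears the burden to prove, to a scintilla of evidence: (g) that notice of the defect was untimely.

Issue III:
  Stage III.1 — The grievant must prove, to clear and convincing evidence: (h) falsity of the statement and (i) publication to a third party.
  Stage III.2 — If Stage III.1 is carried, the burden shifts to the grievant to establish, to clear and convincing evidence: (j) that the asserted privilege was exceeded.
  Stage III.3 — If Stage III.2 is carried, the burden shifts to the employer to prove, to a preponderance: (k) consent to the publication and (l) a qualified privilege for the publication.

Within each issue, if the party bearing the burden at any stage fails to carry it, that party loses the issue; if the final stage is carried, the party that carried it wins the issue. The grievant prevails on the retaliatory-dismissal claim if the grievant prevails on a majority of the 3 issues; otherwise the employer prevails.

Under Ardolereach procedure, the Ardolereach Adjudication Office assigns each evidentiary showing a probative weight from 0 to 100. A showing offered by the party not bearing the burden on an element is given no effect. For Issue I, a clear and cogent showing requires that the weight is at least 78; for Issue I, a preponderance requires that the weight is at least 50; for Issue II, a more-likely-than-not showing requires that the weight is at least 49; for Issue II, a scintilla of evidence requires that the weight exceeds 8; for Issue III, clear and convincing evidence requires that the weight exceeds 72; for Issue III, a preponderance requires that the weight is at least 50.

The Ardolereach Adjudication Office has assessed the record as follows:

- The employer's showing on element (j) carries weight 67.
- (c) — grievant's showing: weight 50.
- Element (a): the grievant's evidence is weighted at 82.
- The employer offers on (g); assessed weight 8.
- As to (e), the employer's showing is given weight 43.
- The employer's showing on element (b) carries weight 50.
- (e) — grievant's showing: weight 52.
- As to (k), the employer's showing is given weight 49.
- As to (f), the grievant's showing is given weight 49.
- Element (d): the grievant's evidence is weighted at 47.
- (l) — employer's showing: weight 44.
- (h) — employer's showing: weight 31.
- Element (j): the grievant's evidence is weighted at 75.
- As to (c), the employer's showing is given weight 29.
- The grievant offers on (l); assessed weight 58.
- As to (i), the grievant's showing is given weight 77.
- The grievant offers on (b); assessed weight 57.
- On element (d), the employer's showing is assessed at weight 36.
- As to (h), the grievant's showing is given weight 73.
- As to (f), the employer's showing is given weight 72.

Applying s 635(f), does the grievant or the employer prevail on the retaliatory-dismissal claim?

— Issue I —
Stage I.1 (grievant, a clear and cogent showing, weight is at least 78): (a) 82 ≥ 78 — meets.
  Stage I.1 carried; the burden shifts to the employer.
Stage I.2 (employer, a preponderance, weight is at least 50): (b) 50 (grievant's 57 disregarded) ≥ 50 — meets.
  Stage I.2 is satisfied; the onus moves to the grievant.
Stage I.3 (grievant, a preponderance, weight is at least 50): (c) 50 (employer's 29 disregarded) ≥ 50 — meets; (d) 47 (employer's 36 disregarded) < 50 — fails.
  The grievant does not carry Stage I.3.
So the employer prevails on this issue.
— Issue II —
Stage II.1 (grievant, a more-likely-than-not showing, weight is at least 49): (e) 52 (employer's 43 disregarded) ≥ 49 — meets; (f) 49 (employer's 72 disregarded) ≥ 49 — meets.
  All elements met. The burden passes to the employer.
Stage II.2 (employer, a scintilla of evidence, weight exceeds 8): (g) 8 ≤ 8 — fails.
  The employer does not carry Stage II.2.
The analysis ends at Stage II.2; the grievant prevails on this issue.
— Issue III —
At Stage III.1 the grievant must meet clear and convincing evidence (weight exceeds 72): on (h) the weight is 73 (the employer's 31 is given no effect), which does exceed 72, so (h) meets the standard; on (i) the weight is 77, > 72, so (i) meets the standard.
  Stage III.1 is satisfied; the grievant continues to bear the burden.
At Stage III.2 the grievant must meet clear and convincing evidence (weight exceeds 72): on (j) the weight is 75 (the employer's 67 is given no effect), > 72, so (j) meets the standard.
  Stage III.2 carried; the burden shifts to the employer.
At Stage III.3 the employer must meet a preponderance (weight is at least 50): on (k) the weight is 49, < 50, so (k) does not meet the standard; on (l) the weight is 44 (the grievant's 58 is given no effect), < 50, so (l) does not meet the standard.
  Not every element is met, so the employer fails to carry Stage III.3.
The grievant prevails on this issue.
Per-issue: Issue I → employer; Issue II → grievant; Issue III → grievant. The grievant must prevail on a majority of issues; overall, the grievant prevails.

grievant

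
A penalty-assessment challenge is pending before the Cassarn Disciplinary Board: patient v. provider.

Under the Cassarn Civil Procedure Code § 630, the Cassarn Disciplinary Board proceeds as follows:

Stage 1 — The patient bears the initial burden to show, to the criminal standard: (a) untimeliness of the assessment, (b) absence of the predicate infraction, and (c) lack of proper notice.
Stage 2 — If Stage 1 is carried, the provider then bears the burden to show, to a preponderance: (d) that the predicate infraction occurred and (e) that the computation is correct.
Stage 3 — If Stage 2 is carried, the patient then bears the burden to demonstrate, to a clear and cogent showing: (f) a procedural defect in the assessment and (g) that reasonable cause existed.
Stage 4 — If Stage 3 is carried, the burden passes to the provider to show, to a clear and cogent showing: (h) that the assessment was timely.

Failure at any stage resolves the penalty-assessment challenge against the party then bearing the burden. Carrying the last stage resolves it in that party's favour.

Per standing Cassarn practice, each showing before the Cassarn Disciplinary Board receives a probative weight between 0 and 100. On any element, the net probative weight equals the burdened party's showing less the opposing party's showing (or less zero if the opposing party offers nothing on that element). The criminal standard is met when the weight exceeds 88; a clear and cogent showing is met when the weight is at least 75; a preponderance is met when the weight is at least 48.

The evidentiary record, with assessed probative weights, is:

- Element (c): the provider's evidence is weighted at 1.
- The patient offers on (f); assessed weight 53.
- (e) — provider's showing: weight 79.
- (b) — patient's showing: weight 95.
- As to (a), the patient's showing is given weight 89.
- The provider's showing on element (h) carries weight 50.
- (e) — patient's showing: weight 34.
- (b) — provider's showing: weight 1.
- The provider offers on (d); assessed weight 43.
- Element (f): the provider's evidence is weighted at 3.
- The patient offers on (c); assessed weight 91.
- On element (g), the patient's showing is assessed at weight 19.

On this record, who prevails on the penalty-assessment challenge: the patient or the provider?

Stage 1 — burden on patient; standard: the criminal standard (weight exceeds 88).
    (a): 89 > 88 [met]
    (b): 95 − 1 = 94 > 88 [met]
    (c): 91 − 1 = 90 > 88 [met]
  All elements met. The burden passes to the provider.
Stage 2 — burden on provider; standard: a preponderance (weight is at least 48).
    (d): 43 < 48 [not met]
    (e): 79 − 34 = 45 < 48 [not met]
  Stage 2 not carried; the provider fails its burden.
The analysis ends at Stage 2; the patient prevails.

patient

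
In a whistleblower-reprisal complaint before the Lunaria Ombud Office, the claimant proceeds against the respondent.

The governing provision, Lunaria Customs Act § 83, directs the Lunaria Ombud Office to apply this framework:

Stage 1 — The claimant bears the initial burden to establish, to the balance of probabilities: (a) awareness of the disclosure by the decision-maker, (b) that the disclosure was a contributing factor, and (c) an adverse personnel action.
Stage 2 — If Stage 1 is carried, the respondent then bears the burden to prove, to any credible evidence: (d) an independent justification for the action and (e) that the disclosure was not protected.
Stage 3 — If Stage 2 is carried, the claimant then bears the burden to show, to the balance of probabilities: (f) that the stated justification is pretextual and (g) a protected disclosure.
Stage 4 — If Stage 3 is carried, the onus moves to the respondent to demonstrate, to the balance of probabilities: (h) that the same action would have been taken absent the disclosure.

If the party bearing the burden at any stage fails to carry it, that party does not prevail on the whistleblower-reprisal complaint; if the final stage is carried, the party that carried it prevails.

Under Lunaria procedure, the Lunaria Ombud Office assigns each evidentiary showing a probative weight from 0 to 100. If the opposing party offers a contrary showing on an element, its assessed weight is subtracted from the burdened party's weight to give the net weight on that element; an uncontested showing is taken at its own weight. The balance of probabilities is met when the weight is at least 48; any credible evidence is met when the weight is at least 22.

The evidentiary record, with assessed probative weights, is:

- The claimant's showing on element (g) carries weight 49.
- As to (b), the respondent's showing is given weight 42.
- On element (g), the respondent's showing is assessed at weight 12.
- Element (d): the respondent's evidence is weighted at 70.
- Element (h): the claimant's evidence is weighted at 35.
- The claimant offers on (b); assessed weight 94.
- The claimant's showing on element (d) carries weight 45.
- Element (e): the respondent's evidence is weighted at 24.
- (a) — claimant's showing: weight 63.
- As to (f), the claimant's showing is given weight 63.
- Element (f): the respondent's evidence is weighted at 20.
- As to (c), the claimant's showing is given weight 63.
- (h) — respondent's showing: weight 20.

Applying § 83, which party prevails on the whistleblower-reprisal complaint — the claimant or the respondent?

At Stage 1 the claimant must meet the balance of probabilities (weight is at least 48): on (a) the weight is 63, ≥ 48, so (a) meets the standard; on (b) the weight is 94 less the opposing 42 gives net 52, ≥ 48, so (b) meets the standard; on (c) the weight is 63, which does reach 48, so (c) meets the standard.
  All elements met. The burden passes to the respondent.
At Stage 2 the respondent must meet any credible evidence (weight is at least 22): on (d) the weight is 70 less the opposing 45 gives net 25, ≥ 22, so (d) meets the standard; on (e) the weight is 24, ≥ 22, so (e) meets the standard.
  Stage 2 carried; the burden shifts to the claimant.
At Stage 3 the claimant must meet the balance of probabilities (weight is at least 48): on (f) the weight is 63 less the opposing 20 gives net 43, < 48, so (f) does not meet the standard; on (g) the weight is 49 less the opposing 12 gives net 37, < 48, so (g) does not meet the standard.
  Not every element is met, so the claimant fails to carry Stage 3.
The respondent prevails.

respondent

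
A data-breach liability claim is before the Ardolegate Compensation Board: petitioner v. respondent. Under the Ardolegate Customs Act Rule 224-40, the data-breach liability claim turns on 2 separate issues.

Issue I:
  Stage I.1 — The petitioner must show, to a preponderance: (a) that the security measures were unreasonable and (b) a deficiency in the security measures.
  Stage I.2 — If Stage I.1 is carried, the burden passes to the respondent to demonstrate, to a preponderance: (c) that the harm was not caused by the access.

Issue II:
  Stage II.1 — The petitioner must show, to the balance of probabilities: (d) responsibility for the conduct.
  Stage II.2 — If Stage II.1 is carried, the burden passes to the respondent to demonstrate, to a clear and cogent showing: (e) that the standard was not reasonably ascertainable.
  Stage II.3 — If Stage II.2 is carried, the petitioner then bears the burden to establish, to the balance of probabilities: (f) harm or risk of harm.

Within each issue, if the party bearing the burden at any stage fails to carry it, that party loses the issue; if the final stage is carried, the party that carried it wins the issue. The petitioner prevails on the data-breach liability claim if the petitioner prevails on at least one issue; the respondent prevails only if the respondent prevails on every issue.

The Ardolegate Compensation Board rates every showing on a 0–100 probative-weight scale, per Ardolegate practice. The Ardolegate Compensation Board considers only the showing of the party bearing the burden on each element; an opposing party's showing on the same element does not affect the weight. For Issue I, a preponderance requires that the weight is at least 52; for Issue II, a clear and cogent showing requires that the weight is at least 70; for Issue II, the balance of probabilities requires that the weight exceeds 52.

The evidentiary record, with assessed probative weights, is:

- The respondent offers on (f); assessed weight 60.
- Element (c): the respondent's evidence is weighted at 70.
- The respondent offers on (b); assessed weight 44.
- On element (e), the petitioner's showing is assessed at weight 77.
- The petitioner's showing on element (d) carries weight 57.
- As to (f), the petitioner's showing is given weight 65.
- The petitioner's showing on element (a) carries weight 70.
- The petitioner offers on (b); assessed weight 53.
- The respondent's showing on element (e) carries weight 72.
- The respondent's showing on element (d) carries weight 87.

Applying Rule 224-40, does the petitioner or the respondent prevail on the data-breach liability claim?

petitioner

— Issue I —
Stage I.1 (petitioner, a preponderance, weight is at least 52): (a) 70 ≥ 52 — meets; (b) 53 (respondent's 44 disregarded) ≥ 52 — meets.
  Stage I.1 is satisfied; the onus moves to the respondent.
Stage I.2 (respondent, a preponderance, weight is at least 52): (c) 70 ≥ 52 — meets.
  The respondent carries the last stage.
With every stage satisfied, the respondent prevails on this issue.
— Issue II —
At Stage II.1 the petitioner must meet the balance of probabilities (weight exceeds 52): on (d) the weight is 57 (the respondent's 87 is given no effect), > 52, so (d) meets the standard.
  Stage II.1 carried; the burden shifts to the respondent.
At Stage II.2 the respondent must meet a clear and cogent showing (weight is at least 70): on (e) the weight is 72 (the petitioner's 77 is given no effect), ≥ 70, so (e) meets the standard.
  Stage II.2 carried; the burden shifts to the petitioner.
At Stage II.3 the petitioner must meet the balance of probabilities (weight exceeds 52): on (f) the weight is 65 (the respondent's 60 is given no effect), which does exceed 52, so (f) meets the standard.
  The petitioner carries the last stage.
With every stage satisfied, the petitioner prevails on this issue.
Per-issue: Issue I → respondent; Issue II → petitioner. The petitioner must prevail on at least one issue; overall, the petitioner prevails.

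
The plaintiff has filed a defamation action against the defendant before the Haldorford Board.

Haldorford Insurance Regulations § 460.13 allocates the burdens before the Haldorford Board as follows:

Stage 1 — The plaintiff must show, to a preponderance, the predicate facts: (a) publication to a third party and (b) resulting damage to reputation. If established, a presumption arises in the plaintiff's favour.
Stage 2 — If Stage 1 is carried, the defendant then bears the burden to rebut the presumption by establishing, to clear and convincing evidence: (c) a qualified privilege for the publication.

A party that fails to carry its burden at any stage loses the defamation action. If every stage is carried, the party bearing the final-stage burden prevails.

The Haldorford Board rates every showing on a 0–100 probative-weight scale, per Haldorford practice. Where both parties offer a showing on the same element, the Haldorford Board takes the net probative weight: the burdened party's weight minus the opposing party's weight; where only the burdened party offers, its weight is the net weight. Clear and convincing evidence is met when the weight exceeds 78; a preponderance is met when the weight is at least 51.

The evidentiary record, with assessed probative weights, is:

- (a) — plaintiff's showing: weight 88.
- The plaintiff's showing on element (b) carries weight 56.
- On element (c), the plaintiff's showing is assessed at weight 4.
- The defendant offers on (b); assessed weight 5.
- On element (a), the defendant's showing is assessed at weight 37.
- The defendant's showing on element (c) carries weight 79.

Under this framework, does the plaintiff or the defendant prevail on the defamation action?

plaintiff

Stage 1 — burden on plaintiff; standard: a preponderance (weight is at least 51).
    (a): 88 − 37 = 51 ≥ 51 [met]
    (b): 56 − 5 = 51 ≥ 51 [met]
  All elements met. The burden passes to the defendant.
Stage 2 — burden on defendant; standard: clear and convincing evidence (weight exceeds 78).
    (c): 79 − 4 = 75 ≤ 78 [not met]
  The defendant does not carry Stage 2.
The analysis ends at Stage 2; the plaintiff prevails.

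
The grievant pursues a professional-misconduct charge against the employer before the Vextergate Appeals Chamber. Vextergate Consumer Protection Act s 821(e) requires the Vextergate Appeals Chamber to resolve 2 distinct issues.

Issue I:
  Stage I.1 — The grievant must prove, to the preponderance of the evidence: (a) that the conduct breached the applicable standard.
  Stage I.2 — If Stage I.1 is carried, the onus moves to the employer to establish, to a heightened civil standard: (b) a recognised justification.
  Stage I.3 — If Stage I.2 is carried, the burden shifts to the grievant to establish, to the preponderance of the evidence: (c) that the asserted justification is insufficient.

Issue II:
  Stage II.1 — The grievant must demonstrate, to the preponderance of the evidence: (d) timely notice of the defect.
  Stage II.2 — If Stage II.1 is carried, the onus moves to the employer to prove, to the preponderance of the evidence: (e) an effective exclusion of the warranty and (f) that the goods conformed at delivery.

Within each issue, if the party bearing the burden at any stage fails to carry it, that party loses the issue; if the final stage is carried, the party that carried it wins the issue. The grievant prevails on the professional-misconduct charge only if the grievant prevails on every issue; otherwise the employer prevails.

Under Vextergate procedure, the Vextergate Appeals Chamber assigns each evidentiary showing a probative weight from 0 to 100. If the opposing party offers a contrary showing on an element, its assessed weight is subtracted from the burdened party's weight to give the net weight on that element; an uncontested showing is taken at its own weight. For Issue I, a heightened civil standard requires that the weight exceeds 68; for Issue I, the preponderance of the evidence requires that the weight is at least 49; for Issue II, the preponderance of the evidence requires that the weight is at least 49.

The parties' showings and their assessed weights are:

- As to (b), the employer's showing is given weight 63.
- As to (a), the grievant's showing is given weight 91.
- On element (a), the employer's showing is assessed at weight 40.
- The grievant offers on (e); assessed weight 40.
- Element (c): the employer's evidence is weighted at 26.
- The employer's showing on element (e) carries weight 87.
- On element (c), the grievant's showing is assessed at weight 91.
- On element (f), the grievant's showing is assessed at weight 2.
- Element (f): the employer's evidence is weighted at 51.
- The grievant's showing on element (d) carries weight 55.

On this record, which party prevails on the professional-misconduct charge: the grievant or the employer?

— Issue I —
Stage I.1 — burden on grievant; standard: the preponderance of the evidence (weight is at least 49).
    (a): 91 − 40 = 51 ≥ 49 [met]
  The grievant carries Stage I.1; the employer now bears the burden.
Stage I.2 — burden on employer; standard: a heightened civil standard (weight exceeds 68).
    (b): 63 ≤ 68 [not met]
  The employer does not carry Stage I.2.
The analysis ends at Stage I.2; the grievant prevails on this issue.
— Issue II —
Stage II.1 (grievant, the preponderance of the evidence, weight is at least 49): (d) 55 ≥ 49 — meets.
  All elements met. The burden passes to the employer.
Stage II.2 (employer, the preponderance of the evidence, weight is at least 49): (e) net 87−40=47 < 49 — fails; (f) net 51−2=49 ≥ 49 — meets.
  Stage II.2 not carried; the employer fails its burden.
The analysis ends at Stage II.2; the grievant prevails on this issue.
Per-issue: Issue I → grievant; Issue II → grievant. The grievant must prevail on every issue; overall, the grievant prevails.

grievant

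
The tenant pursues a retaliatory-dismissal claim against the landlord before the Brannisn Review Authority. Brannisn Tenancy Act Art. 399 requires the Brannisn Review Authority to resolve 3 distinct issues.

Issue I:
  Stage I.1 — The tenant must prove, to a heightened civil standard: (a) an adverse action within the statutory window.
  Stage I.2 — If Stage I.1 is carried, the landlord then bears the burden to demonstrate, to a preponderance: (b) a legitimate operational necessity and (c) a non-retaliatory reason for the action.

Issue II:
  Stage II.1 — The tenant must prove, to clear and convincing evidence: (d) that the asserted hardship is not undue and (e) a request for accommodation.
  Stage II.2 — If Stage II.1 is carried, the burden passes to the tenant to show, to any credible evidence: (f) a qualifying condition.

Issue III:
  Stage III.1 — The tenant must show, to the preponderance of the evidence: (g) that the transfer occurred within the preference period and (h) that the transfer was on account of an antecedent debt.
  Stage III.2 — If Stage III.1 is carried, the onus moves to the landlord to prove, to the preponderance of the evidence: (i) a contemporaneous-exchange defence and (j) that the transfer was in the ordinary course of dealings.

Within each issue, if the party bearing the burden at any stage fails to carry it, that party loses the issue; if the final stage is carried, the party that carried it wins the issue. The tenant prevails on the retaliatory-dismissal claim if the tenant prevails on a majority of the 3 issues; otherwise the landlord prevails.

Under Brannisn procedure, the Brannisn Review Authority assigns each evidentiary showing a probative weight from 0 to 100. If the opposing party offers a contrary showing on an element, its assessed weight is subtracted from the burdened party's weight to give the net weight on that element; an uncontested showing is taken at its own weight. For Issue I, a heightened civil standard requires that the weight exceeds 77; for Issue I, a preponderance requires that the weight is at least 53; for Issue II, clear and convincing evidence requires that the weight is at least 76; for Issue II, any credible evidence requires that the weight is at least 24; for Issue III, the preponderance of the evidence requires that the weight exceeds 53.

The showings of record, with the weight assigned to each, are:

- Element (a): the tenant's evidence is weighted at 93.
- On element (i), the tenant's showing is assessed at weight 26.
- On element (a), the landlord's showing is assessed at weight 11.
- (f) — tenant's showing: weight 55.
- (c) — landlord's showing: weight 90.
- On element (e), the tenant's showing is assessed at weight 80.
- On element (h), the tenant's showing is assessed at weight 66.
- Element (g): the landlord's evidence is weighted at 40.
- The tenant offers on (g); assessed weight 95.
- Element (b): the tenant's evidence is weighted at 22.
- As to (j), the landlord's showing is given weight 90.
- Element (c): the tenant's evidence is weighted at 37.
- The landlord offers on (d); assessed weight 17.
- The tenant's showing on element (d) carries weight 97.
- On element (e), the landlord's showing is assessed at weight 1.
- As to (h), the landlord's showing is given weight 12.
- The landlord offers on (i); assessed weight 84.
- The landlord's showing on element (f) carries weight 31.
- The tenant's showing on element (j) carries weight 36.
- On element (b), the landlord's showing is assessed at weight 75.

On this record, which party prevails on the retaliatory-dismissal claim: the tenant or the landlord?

— Issue I —
At Stage I.1 the tenant must meet a heightened civil standard (weight exceeds 77): on (a) the weight is 93 less the opposing 11 gives net 82, which does exceed 77, so (a) meets the standard.
  Stage I.1 is satisfied; the onus moves to the landlord.
At Stage I.2 the landlord must meet a preponderance (weight is at least 53): on (b) the weight is 75 less the opposing 22 gives net 53, which does reach 53, so (b) meets the standard; on (c) the weight is 90 less the opposing 37 gives net 53, which does reach 53, so (c) meets the standard.
  Stage I.2 carried; the final stage is satisfied.
Every stage carried; the landlord prevails on this issue.
— Issue II —
Stage II.1 — burden on tenant; standard: clear and convincing evidence (weight is at least 76).
    (d): 97 − 17 = 80 ≥ 76 [met]
    (e): 80 − 1 = 79 ≥ 76 [met]
  Stage II.1 carried; the burden remains with the tenant.
Stage II.2 — burden on tenant; standard: any credible evidence (weight is at least 24).
    (f): 55 − 31 = 24 ≥ 24 [met]
  The tenant carries the last stage.
Every stage carried; the tenant prevails on this issue.
— Issue III —
At Stage III.1 the tenant must meet the preponderance of the evidence (weight exceeds 53): on (g) the weight is 95 less the opposing 40 gives net 55, > 53, so (g) meets the standard; on (h) the weight is 66 less the opposing 12 gives net 54, > 53, so (h) meets the standard.
  Stage III.1 carried; the burden shifts to the landlord.
At Stage III.2 the landlord must meet the preponderance of the evidence (weight exceeds 53): on (i) the weight is 84 less the opposing 26 gives net 58, > 53, so (i) meets the standard; on (j) the weight is 90 less the opposing 36 gives net 54, > 53, so (j) meets the standard.
  The landlord carries the last stage.
All stages carried — the landlord prevails on this issue.
Per-issue: Issue I → landlord; Issue II → tenant; Issue III → landlord. The tenant must prevail on a majority of issues; overall, the landlord prevails.

landlord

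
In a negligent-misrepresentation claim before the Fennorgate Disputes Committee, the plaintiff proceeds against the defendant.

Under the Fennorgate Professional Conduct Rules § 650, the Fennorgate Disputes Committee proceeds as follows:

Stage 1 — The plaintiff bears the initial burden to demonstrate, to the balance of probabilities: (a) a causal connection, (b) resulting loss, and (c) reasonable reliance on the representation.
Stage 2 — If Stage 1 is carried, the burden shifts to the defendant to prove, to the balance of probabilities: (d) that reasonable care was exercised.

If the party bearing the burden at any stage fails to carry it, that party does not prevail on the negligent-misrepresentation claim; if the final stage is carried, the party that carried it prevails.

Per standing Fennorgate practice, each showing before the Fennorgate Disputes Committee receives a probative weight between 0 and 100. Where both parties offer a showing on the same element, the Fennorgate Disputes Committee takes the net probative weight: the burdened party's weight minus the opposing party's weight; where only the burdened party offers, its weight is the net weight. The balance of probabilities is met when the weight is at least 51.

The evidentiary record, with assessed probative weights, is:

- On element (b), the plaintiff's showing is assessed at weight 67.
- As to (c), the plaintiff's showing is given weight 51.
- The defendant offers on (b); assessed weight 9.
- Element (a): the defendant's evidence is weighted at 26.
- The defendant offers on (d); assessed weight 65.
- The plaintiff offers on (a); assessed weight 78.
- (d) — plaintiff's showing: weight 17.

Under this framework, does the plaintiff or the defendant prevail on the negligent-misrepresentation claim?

plaintiff

Stage 1 — burden on plaintiff; standard: the balance of probabilities (weight is at least 51).
    (a): 78 − 26 = 52 ≥ 51 [met]
    (b): 67 − 9 = 58 ≥ 51 [met]
    (c): 51 ≥ 51 [met]
  All elements met. The burden passes to the defendant.
Stage 2 — burden on defendant; standard: the balance of probabilities (weight is at least 51).
    (d): 65 − 17 = 48 < 51 [not met]
  Not every element is met, so the defendant fails to carry Stage 2.
So the plaintiff prevails.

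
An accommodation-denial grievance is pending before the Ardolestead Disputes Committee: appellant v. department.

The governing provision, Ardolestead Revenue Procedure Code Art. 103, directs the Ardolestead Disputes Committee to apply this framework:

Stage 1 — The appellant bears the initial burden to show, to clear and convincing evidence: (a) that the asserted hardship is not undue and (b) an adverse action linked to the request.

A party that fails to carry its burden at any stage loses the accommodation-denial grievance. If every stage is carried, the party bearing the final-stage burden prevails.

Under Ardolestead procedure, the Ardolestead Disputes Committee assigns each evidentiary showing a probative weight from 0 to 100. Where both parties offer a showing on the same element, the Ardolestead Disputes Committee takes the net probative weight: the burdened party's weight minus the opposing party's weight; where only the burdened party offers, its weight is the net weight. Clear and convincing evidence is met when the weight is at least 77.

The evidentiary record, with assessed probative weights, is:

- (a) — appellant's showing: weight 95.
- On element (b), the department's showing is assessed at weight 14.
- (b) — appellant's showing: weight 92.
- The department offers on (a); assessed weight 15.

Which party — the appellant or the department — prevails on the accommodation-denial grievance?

Stage 1 — burden on appellant; standard: clear and convincing evidence (weight is at least 77).
    (a): 95 − 15 = 80 ≥ 77 [met]
    (b): 92 − 14 = 78 ≥ 77 [met]
  The appellant carries the last stage.
Every stage carried; the appellant prevails.

appellant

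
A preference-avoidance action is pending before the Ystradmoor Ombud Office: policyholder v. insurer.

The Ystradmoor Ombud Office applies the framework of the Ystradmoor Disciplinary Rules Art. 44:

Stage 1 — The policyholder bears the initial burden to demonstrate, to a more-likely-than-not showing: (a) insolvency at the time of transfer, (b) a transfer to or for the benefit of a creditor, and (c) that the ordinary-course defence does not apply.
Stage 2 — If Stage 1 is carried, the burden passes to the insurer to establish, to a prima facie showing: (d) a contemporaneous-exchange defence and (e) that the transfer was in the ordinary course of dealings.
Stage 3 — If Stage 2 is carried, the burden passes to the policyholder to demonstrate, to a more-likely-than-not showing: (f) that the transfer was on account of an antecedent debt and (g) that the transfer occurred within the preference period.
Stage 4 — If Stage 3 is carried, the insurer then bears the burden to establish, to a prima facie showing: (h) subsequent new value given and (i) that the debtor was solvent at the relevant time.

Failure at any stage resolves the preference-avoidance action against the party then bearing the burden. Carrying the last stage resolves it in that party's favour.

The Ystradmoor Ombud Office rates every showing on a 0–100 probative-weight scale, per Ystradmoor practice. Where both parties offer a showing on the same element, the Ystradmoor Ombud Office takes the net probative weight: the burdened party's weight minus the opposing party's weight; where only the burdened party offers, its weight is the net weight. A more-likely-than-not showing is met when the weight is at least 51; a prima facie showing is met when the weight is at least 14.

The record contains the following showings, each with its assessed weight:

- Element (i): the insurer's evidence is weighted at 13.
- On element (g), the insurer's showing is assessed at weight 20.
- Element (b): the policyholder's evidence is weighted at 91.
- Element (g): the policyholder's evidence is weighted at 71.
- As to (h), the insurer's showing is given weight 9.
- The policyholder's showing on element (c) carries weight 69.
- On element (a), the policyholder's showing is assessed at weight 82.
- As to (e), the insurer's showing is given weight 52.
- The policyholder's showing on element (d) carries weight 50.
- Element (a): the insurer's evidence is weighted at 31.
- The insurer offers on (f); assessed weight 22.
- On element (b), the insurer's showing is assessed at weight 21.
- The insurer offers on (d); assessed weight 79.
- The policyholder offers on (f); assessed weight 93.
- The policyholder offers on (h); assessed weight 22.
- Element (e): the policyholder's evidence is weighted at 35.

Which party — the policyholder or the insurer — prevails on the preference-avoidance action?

At Stage 1 the policyholder must meet a more-likely-than-not showing (weight is at least 51): on (a) the weight is 82 less the opposing 31 gives net 51, ≥ 51, so (a) meets the standard; on (b) the weight is 91 less the opposing 21 gives net 70, ≥ 51, so (b) meets the standard; on (c) the weight is 69, ≥ 51, so (c) meets the standard.
  Stage 1 carried; the burden shifts to the insurer.
At Stage 2 the insurer must meet a prima facie showing (weight is at least 14): on (d) the weight is 79 less the opposing 50 gives net 29, which does reach 14, so (d) meets the standard; on (e) the weight is 52 less the opposing 35 gives net 17, ≥ 14, so (e) meets the standard.
  All elements met. The burden passes to the policyholder.
At Stage 3 the policyholder must meet a more-likely-than-not showing (weight is at least 51): on (f) the weight is 93 less the opposing 22 gives net 71, ≥ 51, so (f) meets the standard; on (g) the weight is 71 less the opposing 20 gives net 51, which does reach 51, so (g) meets the standard.
  Stage 3 carried; the burden shifts to the insurer.
At Stage 4 the insurer must meet a prima facie showing (weight is at least 14): on (h) the weight is 9 less the opposing 22 gives net -13, < 14, so (h) does not meet the standard; on (i) the weight is 13, which does not reach 14, so (i) does not meet the standard.
  Stage 4 not carried; the insurer fails its burden.
The policyholder prevails.

policyholder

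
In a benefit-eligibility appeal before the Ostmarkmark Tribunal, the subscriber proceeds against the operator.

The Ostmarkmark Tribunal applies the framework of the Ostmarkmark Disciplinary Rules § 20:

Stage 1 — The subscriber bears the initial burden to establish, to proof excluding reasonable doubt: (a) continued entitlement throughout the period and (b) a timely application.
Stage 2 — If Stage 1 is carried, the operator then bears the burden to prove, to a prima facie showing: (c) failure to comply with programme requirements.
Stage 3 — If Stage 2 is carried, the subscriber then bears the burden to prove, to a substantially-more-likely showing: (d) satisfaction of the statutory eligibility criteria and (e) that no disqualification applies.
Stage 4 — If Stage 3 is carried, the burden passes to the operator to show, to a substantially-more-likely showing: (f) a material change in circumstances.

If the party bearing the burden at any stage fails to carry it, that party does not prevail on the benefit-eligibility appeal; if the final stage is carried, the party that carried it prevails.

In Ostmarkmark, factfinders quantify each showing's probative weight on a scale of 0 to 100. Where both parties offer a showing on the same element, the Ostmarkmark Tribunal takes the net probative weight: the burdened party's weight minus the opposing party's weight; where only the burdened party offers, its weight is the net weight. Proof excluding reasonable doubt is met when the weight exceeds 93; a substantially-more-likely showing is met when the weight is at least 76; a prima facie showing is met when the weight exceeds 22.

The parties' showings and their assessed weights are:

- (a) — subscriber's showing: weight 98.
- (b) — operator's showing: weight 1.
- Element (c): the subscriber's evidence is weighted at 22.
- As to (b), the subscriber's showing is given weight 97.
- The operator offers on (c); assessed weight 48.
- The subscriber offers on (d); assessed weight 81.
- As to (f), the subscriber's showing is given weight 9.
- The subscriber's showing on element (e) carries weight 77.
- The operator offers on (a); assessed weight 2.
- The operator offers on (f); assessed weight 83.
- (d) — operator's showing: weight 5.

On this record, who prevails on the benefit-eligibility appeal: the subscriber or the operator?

Stage 1 (subscriber, proof excluding reasonable doubt, weight exceeds 93): (a) net 98−2=96 > 93 — meets; (b) net 97−1=96 > 93 — meets.
  The subscriber carries Stage 1; the operator now bears the burden.
Stage 2 (operator, a prima facie showing, weight exceeds 22): (c) net 48−22=26 > 22 — meets.
  Stage 2 carried; the burden shifts to the subscriber.
Stage 3 (subscriber, a substantially-more-likely showing, weight is at least 76): (d) net 81−5=76 ≥ 76 — meets; (e) 77 ≥ 76 — meets.
  Stage 3 is satisfied; the onus moves to the operator.
Stage 4 (operator, a substantially-more-likely showing, weight is at least 76): (f) net 83−9=74 < 76 — fails.
  Not every element is met, so the operator fails to carry Stage 4.
The analysis ends at Stage 4; the subscriber prevails.

subscriber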